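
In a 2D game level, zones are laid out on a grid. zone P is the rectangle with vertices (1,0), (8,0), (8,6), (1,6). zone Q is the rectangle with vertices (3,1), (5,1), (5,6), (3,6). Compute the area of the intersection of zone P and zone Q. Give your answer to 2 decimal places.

10.00

|zone P∩zone Q|: x∈[3,5], y∈[1,6] → 2·5 = 10.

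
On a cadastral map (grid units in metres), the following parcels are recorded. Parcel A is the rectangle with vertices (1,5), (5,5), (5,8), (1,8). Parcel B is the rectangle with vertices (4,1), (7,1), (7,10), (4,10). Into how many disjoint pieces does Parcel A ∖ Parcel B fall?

Parcel A ∖ Parcel B is a single connected region.

1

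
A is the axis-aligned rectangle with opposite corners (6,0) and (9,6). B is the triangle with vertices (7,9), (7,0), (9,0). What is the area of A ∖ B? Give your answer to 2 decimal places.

10.00

|A| = 18, |A∩B| = 8.
|A ∖ B| = |A| − |A∩B| = 18 − 8 = 10.00.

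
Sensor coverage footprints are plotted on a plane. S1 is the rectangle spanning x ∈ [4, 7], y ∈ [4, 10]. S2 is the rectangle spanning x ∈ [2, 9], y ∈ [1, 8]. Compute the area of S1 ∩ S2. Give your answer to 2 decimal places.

12.00

|S1∩S2|: x∈[4,7], y∈[4,8] → 3·4 = 12.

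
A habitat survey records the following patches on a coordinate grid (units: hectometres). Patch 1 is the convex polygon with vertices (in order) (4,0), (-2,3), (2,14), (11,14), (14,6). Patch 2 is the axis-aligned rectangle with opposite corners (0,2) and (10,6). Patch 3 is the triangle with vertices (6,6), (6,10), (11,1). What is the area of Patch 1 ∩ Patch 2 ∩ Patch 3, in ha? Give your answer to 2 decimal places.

The intersection is the polygon with vertices (8.222,6), (9.667,3.4), (9,3), (6,6).
By the shoelace formula its area is 4.49.

4.49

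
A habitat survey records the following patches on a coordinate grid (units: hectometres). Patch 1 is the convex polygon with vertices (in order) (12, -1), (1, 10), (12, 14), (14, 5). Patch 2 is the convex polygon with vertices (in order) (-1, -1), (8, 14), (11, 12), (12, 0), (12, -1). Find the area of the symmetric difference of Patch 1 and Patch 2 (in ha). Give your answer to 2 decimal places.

90.30

|Patch 1| = 97.5, |Patch 2| = 116.5, |Patch 1∩Patch 2| = 61.8489.
|Patch 1 △ Patch 2| = |Patch 1| + |Patch 2| − 2·|Patch 1∩Patch 2| = 97.5 + 116.5 − 123.6978 = 90.30.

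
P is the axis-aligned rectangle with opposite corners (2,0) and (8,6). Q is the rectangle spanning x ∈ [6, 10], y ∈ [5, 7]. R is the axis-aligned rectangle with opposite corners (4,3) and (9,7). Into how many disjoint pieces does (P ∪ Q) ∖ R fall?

2

(P ∪ Q) ∖ R splits into 2 disjoint pieces (area 24, area 2).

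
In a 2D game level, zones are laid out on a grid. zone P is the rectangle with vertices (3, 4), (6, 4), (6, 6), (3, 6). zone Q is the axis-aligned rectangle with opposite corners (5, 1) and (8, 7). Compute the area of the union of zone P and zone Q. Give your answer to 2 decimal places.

22.00

By inclusion–exclusion:
Individual areas: |zone P| = 6, |zone Q| = 18.
|zone P∩zone Q|: x∈[5,6], y∈[4,6] → 1·2 = 2.
|zone P ∪ zone Q| = 24 − 2 = 22.00.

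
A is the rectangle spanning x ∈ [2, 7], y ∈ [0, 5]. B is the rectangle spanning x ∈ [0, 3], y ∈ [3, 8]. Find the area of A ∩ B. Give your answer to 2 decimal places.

2.00

|A∩B|: x∈[2,3], y∈[3,5] → 1·2 = 2.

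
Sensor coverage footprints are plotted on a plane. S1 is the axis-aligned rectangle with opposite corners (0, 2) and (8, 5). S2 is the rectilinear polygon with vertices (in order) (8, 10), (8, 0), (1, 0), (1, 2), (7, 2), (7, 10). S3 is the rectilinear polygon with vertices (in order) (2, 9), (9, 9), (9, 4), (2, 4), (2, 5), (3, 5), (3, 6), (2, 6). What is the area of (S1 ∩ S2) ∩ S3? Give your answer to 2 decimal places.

1.00

The region (S1 ∩ S2) ∩ S3 is the polygon with vertices (7,5), (8,5), (8,4), (7,4).
By the shoelace formula its area is 1.00.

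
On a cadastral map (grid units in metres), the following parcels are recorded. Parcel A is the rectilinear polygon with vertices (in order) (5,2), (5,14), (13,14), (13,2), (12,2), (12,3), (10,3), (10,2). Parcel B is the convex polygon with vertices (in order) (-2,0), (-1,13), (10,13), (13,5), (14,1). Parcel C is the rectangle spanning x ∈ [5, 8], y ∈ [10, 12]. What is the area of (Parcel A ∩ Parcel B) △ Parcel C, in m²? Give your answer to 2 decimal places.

68.00

|Parcel A ∩ Parcel B| = 74.
|(Parcel A ∩ Parcel B) ∩ Parcel C| = 6.
|(Parcel A ∩ Parcel B) △ Parcel C| = 74 + 6 − 12 = 68.00.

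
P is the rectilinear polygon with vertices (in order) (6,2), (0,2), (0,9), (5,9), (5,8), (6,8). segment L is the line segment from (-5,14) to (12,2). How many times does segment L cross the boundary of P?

The segment meets the boundary at (6,6.235), (2.083,9).

2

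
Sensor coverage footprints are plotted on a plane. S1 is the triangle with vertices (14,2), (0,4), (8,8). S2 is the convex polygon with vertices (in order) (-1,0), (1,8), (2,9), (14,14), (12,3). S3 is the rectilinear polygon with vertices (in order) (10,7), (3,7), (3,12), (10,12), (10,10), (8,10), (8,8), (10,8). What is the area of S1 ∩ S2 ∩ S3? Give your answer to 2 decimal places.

The intersection is the polygon with vertices (8,8), (9,7), (6,7).
By the shoelace formula its area is 1.50.

1.50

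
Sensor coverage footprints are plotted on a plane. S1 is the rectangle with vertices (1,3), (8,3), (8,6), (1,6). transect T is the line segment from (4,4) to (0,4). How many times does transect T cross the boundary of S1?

The segment meets the boundary at (1,4).

1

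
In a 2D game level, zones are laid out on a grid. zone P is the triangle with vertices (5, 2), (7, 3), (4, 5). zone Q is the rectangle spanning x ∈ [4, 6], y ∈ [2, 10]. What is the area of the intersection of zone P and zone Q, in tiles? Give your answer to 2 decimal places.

2.92

The intersection is the polygon with vertices (5,2), (4,5), (6,3.667), (6,2.5).
By the shoelace formula its area is 2.92.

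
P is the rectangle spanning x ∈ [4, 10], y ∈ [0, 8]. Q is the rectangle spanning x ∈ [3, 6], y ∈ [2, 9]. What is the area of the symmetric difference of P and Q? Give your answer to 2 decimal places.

45.00

|P∩Q|: x∈[4,6], y∈[2,8] → 2·6 = 12.
|P △ Q| = |P| + |Q| − 2·|P∩Q| = 48 + 21 − 24 = 45.00.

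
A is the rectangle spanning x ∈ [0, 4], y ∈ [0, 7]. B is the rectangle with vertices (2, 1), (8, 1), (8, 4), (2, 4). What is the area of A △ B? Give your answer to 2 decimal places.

34.00

|A∩B|: x∈[2,4], y∈[1,4] → 2·3 = 6.
|A △ B| = |A| + |B| − 2·|A∩B| = 28 + 18 − 12 = 34.00.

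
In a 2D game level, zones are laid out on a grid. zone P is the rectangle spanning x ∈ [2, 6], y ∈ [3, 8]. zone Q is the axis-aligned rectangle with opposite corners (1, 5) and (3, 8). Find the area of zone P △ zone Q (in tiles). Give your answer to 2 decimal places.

20.00

|zone P∩zone Q|: x∈[2,3], y∈[5,8] → 1·3 = 3.
|zone P △ zone Q| = |zone P| + |zone Q| − 2·|zone P∩zone Q| = 20 + 6 − 6 = 20.00.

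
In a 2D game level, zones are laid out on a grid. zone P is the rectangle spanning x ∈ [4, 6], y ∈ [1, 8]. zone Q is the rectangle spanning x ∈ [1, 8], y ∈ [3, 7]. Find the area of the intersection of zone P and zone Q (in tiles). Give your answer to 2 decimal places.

8.00

|zone P∩zone Q|: x∈[4,6], y∈[3,7] → 2·4 = 8.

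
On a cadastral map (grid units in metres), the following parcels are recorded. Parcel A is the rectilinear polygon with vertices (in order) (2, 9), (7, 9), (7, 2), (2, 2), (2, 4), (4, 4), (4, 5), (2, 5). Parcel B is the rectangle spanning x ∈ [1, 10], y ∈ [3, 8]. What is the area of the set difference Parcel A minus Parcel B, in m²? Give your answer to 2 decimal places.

10.00

|Parcel A| = 33, |Parcel A∩Parcel B| = 23.
|Parcel A ∖ Parcel B| = |Parcel A| − |Parcel A∩Parcel B| = 33 − 23 = 10.00.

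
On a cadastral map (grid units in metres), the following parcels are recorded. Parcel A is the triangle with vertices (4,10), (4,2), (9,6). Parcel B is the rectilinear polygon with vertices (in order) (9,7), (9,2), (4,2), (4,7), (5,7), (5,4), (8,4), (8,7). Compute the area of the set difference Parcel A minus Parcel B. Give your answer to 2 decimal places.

13.70

|Parcel A| = 20, |Parcel A∩Parcel B| = 6.3.
|Parcel A ∖ Parcel B| = |Parcel A| − |Parcel A∩Parcel B| = 20 − 6.3 = 13.70.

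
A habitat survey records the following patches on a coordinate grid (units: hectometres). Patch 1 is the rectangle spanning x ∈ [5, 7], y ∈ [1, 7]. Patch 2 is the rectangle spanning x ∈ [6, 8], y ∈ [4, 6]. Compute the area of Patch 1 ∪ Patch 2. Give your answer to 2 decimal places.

14.00

By inclusion–exclusion:
Individual areas: |Patch 1| = 12, |Patch 2| = 4.
|Patch 1∩Patch 2|: x∈[6,7], y∈[4,6] → 1·2 = 2.
|Patch 1 ∪ Patch 2| = 16 − 2 = 14.00.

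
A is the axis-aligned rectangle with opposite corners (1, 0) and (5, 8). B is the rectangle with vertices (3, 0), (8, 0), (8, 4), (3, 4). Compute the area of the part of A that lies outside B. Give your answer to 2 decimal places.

|A∩B|: x∈[3,5], y∈[0,4] → 2·4 = 8.
|A| = 32.
|A ∖ B| = |A| − |A∩B| = 32 − 8 = 24.00.

24.00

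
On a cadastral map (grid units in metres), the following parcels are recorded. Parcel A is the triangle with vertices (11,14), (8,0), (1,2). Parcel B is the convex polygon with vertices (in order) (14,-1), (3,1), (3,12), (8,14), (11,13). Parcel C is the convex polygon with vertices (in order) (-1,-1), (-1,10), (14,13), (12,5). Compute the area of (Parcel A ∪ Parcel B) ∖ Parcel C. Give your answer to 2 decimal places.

46.02

|Parcel A ∪ Parcel B| = 126.7381.
|(Parcel A ∪ Parcel B) ∩ Parcel C| = 80.716.
|(Parcel A ∪ Parcel B) ∖ Parcel C| = 126.7381 − 80.716 = 46.02.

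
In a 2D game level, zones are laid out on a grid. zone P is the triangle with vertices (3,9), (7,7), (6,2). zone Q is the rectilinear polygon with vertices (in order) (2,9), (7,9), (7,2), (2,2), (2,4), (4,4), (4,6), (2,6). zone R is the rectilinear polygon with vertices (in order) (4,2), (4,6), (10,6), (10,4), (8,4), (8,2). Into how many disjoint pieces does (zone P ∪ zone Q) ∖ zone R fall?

(zone P ∪ zone Q) ∖ zone R splits into 2 disjoint pieces (area 15, area 4).

2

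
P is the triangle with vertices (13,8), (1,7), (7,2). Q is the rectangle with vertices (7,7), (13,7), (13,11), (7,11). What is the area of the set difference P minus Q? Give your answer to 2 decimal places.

29.00

|P| = 33, |P∩Q| = 4.
|P ∖ Q| = |P| − |P∩Q| = 33 − 4 = 29.00.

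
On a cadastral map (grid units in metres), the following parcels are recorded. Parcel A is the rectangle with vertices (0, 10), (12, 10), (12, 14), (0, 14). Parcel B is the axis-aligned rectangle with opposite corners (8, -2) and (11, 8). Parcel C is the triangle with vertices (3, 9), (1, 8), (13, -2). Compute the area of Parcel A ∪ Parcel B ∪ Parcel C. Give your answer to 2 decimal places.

By inclusion–exclusion:
Individual areas: |Parcel A| = 48, |Parcel B| = 30, |Parcel C| = 16.
|Parcel A∩Parcel B| = 0 (no overlap).
|Parcel A∩Parcel C| = 0.
|Parcel B∩Parcel C| = 2.8.
|Parcel A∩Parcel B∩Parcel C| = 0.
|Parcel A ∪ Parcel B ∪ Parcel C| = 94 − 2.8 + 0 = 91.20.

91.20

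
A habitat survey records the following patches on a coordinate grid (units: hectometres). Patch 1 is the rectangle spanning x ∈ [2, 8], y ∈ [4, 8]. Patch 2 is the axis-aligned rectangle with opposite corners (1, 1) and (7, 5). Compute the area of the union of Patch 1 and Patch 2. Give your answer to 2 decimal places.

By inclusion–exclusion:
Individual areas: |Patch 1| = 24, |Patch 2| = 24.
|Patch 1∩Patch 2|: x∈[2,7], y∈[4,5] → 5·1 = 5.
|Patch 1 ∪ Patch 2| = 48 − 5 = 43.00.

43.00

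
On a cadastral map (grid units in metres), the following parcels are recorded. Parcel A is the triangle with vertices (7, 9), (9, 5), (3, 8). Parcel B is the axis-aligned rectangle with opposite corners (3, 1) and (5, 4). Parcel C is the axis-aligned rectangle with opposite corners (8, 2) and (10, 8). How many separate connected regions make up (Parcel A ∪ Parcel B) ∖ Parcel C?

2

(Parcel A ∪ Parcel B) ∖ Parcel C splits into 2 disjoint pieces (area 8.25, area 6).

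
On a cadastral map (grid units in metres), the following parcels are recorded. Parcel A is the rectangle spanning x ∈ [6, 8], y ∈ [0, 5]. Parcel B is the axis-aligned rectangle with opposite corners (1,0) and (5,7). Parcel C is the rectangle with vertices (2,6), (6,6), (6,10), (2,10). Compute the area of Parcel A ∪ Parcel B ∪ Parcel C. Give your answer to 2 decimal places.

51.00

By inclusion–exclusion:
Individual areas: |Parcel A| = 10, |Parcel B| = 28, |Parcel C| = 16.
|Parcel A∩Parcel B| = 0 (no overlap).
|Parcel A∩Parcel C| = 0 (no overlap).
|Parcel B∩Parcel C|: x∈[2,5], y∈[6,7] → 3·1 = 3.
|Parcel A∩Parcel B∩Parcel C| = 0.
|Parcel A ∪ Parcel B ∪ Parcel C| = 54 − 3 + 0 = 51.00.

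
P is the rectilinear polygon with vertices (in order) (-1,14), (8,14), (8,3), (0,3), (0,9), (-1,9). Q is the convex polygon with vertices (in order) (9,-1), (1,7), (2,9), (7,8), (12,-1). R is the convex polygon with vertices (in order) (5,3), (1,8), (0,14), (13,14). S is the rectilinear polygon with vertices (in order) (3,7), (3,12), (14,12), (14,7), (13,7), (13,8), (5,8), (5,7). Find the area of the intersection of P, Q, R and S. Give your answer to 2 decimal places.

3.60

The intersection is the polygon with vertices (7,8), (5,8), (5,7), (3,7), (3,8.8).
By the shoelace formula its area is 3.60.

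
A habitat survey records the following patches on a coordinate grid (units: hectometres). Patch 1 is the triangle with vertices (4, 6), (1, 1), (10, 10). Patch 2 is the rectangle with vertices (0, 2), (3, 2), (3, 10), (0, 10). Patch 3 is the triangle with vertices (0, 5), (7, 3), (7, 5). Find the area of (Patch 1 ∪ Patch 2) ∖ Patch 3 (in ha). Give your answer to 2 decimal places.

29.22

|Patch 1 ∪ Patch 2| = 31.8667.
|(Patch 1 ∪ Patch 2) ∩ Patch 3| = 2.6444.
|(Patch 1 ∪ Patch 2) ∖ Patch 3| = 31.8667 − 2.6444 = 29.22.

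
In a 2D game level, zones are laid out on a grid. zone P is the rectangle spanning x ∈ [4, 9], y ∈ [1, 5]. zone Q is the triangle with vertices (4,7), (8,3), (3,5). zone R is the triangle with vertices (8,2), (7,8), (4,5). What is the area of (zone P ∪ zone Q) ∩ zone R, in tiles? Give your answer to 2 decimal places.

6.25

The region (zone P ∪ zone Q) ∩ zone R is the polygon with vertices (6,5), (7.5,5), (8,2), (4,5), (5,6).
By the shoelace formula its area is 6.25.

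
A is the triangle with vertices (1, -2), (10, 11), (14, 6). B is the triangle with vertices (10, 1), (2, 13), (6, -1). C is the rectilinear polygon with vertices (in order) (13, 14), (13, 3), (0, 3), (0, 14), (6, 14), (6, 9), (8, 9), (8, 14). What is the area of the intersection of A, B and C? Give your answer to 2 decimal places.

The intersection is the polygon with vertices (8.667,3), (4.857,3), (4.742,3.405), (6.604,6.094).
By the shoelace formula its area is 6.43.

6.43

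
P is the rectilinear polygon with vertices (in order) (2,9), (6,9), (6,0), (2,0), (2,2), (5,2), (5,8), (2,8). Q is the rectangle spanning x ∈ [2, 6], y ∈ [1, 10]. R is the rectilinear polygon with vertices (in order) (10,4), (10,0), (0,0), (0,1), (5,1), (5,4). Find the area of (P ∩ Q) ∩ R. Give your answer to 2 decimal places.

|P ∩ Q| = 14.
|(P ∩ Q) ∩ R| = 3.00.

3.00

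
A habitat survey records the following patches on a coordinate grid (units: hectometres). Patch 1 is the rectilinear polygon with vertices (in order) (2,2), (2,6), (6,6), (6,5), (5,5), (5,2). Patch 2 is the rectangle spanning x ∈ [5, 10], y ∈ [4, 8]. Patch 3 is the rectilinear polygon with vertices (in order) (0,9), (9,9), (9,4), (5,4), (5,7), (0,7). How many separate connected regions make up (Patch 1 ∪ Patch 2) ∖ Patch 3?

2

(Patch 1 ∪ Patch 2) ∖ Patch 3 splits into 2 disjoint pieces (area 12, area 4).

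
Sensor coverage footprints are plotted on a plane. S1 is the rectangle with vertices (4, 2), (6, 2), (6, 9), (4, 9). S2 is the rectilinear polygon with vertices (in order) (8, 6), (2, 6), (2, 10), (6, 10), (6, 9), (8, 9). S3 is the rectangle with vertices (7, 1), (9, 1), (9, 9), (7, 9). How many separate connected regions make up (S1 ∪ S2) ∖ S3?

(S1 ∪ S2) ∖ S3 is a single connected region.

1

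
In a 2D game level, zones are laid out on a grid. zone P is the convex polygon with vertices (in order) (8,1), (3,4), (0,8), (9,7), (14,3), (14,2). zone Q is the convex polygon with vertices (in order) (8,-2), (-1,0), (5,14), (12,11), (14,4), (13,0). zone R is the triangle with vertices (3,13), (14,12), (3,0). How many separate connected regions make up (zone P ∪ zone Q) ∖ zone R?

2

(zone P ∪ zone Q) ∖ zone R splits into 2 disjoint pieces (area 92.3033, area 2.3562).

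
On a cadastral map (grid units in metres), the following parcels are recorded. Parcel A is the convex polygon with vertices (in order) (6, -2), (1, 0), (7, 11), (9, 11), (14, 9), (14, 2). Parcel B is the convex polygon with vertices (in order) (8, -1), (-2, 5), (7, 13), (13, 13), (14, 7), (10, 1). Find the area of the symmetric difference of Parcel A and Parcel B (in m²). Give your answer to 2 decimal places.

|Parcel A| = 110, |Parcel B| = 133, |Parcel A∩Parcel B| = 83.047.
|Parcel A △ Parcel B| = |Parcel A| + |Parcel B| − 2·|Parcel A∩Parcel B| = 110 + 133 − 166.0939 = 76.91.

76.91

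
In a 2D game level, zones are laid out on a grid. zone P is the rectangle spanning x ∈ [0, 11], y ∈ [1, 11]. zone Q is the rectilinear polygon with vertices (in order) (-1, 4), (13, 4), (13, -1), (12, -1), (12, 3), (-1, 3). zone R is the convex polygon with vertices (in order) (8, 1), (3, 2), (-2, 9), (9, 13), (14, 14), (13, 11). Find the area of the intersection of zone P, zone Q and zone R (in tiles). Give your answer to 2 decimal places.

The intersection is the polygon with vertices (2.286,3), (1.571,4), (9.5,4), (9,3).
By the shoelace formula its area is 7.32.

7.32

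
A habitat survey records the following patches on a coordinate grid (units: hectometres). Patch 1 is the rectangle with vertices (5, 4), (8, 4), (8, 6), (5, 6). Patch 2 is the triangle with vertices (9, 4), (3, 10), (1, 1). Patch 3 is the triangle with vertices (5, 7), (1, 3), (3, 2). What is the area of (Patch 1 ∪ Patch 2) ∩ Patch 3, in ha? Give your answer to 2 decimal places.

5.83

The region (Patch 1 ∪ Patch 2) ∩ Patch 3 is the polygon with vertices (1.571,3.571), (5,7), (3,2), (1.4,2.8).
By the shoelace formula its area is 5.83.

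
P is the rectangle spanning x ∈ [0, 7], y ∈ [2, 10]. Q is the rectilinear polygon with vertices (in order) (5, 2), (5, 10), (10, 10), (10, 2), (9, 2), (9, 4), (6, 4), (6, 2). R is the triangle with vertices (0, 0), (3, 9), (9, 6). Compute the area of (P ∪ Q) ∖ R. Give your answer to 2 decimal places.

|P ∪ Q| = 76.
|(P ∪ Q) ∩ R| = 29.1667.
|(P ∪ Q) ∖ R| = 76 − 29.1667 = 46.83.

46.83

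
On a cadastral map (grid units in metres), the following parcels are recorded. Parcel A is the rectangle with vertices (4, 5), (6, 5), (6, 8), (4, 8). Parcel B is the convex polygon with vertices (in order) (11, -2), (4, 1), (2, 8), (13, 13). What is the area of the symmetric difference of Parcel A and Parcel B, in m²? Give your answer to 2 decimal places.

93.00

|Parcel A| = 6, |Parcel B| = 99, |Parcel A∩Parcel B| = 6.
|Parcel A △ Parcel B| = |Parcel A| + |Parcel B| − 2·|Parcel A∩Parcel B| = 6 + 99 − 12 = 93.00.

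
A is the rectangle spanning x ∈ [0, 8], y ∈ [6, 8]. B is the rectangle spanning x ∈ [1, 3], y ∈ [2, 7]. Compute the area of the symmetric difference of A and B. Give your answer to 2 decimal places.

|A∩B|: x∈[1,3], y∈[6,7] → 2·1 = 2.
|A △ B| = |A| + |B| − 2·|A∩B| = 16 + 10 − 4 = 22.00.

22.00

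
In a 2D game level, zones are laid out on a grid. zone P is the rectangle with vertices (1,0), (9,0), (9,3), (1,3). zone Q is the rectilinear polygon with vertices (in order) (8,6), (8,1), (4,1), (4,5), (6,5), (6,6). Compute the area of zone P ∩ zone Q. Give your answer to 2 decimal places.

8.00

The intersection is the polygon with vertices (8,3), (8,1), (4,1), (4,3).
By the shoelace formula its area is 8.00.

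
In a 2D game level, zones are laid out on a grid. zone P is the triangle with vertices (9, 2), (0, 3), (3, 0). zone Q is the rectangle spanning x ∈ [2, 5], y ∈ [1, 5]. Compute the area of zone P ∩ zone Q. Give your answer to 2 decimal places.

The intersection is the polygon with vertices (5,2.444), (5,1), (2,1), (2,2.778).
By the shoelace formula its area is 4.83.

4.83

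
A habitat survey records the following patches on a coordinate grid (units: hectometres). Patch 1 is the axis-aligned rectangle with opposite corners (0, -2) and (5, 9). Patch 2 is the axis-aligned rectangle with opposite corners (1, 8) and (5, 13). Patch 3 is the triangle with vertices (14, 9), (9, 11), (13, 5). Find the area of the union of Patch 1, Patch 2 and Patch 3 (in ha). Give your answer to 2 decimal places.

82.00

By inclusion–exclusion:
Individual areas: |Patch 1| = 55, |Patch 2| = 20, |Patch 3| = 11.
|Patch 1∩Patch 2|: x∈[1,5], y∈[8,9] → 4·1 = 4.
|Patch 1∩Patch 3| = 0.
|Patch 2∩Patch 3| = 0.
|Patch 1∩Patch 2∩Patch 3| = 0.
|Patch 1 ∪ Patch 2 ∪ Patch 3| = 86 − 4 + 0 = 82.00.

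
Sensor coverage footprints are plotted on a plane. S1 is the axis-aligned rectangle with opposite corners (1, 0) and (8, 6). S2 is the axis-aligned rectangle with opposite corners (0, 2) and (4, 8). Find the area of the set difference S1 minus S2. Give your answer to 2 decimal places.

|S1∩S2|: x∈[1,4], y∈[2,6] → 3·4 = 12.
|S1| = 42.
|S1 ∖ S2| = |S1| − |S1∩S2| = 42 − 12 = 30.00.

30.00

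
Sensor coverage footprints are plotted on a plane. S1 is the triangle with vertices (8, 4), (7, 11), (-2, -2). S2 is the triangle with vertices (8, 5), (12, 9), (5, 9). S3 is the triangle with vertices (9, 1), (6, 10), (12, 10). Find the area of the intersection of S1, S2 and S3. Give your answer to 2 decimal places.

2.17

The intersection is the polygon with vertices (7.4,5.8), (6.333,9), (7.286,9), (7.824,5.235).
By the shoelace formula its area is 2.17.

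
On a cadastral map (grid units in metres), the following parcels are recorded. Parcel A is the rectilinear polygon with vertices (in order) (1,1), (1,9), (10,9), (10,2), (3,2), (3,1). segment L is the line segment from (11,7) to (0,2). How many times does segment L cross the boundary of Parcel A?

2

The segment meets the boundary at (1,2.455), (10,6.545).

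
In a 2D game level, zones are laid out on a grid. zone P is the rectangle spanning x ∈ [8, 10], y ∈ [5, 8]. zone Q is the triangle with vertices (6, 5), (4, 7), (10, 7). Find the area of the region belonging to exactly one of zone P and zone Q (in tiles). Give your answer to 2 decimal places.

|zone P| = 6, |zone Q| = 6, |zone P∩zone Q| = 1.
|zone P △ zone Q| = |zone P| + |zone Q| − 2·|zone P∩zone Q| = 6 + 6 − 2 = 10.00.

10.00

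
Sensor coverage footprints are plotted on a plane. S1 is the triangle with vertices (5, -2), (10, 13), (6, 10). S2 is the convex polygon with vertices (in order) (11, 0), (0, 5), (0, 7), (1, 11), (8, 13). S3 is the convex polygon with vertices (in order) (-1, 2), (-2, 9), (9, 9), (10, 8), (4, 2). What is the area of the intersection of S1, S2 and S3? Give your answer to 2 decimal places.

10.01

The intersection is the polygon with vertices (5.917,9), (8.667,9), (7.5,5.5), (5.455,3.454).
By the shoelace formula its area is 10.01.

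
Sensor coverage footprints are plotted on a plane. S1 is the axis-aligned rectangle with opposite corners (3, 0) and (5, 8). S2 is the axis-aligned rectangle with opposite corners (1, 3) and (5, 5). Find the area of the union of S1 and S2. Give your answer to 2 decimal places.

20.00

By inclusion–exclusion:
Individual areas: |S1| = 16, |S2| = 8.
|S1∩S2|: x∈[3,5], y∈[3,5] → 2·2 = 4.
|S1 ∪ S2| = 24 − 4 = 20.00.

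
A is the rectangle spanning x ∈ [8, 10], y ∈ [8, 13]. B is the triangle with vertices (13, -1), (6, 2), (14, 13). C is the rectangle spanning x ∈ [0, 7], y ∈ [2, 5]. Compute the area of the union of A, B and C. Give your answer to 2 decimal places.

80.81

By inclusion–exclusion:
Individual areas: |A| = 10, |B| = 50.5, |C| = 21.
|A∩B| = 0.
|A∩C| = 0 (no overlap).
|B∩C| = 0.6875.
|A∩B∩C| = 0.
|A ∪ B ∪ C| = 81.5 − 0.6875 + 0 = 80.81.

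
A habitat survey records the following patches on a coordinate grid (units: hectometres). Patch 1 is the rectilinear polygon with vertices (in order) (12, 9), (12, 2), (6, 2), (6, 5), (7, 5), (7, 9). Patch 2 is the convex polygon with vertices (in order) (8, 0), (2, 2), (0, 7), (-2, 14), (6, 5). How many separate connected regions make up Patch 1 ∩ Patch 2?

Patch 1 ∩ Patch 2 is a single connected region.

1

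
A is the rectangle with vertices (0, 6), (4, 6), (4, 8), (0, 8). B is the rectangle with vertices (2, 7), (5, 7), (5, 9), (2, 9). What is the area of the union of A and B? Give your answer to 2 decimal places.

12.00

By inclusion–exclusion:
Individual areas: |A| = 8, |B| = 6.
|A∩B|: x∈[2,4], y∈[7,8] → 2·1 = 2.
|A ∪ B| = 14 − 2 = 12.00.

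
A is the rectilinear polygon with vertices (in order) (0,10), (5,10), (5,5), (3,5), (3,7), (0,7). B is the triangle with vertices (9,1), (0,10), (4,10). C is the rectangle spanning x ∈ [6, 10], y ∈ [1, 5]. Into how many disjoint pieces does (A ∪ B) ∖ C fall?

1

(A ∪ B) ∖ C is a single connected region.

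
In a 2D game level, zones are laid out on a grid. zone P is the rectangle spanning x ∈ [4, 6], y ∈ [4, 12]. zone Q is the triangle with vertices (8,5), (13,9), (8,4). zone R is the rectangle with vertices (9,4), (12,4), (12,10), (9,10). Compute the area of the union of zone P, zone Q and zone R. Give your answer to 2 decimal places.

By inclusion–exclusion:
Individual areas: |zone P| = 16, |zone Q| = 2.5, |zone R| = 18.
|zone P∩zone Q| = 0.
|zone P∩zone R| = 0 (no overlap).
|zone Q∩zone R| = 1.5.
|zone P∩zone Q∩zone R| = 0.
|zone P ∪ zone Q ∪ zone R| = 36.5 − 1.5 + 0 = 35.00.

35.00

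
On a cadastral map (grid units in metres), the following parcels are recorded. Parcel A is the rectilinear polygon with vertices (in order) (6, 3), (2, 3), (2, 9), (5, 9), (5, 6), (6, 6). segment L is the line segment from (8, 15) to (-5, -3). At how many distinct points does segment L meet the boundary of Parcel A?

2

The segment meets the boundary at (2,6.692), (3.667,9).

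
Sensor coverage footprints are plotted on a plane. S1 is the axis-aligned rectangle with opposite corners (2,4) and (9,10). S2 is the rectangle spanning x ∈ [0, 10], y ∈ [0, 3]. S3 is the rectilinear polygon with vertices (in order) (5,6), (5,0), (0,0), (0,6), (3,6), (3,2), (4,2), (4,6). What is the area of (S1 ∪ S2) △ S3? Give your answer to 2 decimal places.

|S1 ∪ S2| = 72.
|(S1 ∪ S2) ∩ S3| = 18.
|(S1 ∪ S2) △ S3| = 72 + 26 − 36 = 62.00.

62.00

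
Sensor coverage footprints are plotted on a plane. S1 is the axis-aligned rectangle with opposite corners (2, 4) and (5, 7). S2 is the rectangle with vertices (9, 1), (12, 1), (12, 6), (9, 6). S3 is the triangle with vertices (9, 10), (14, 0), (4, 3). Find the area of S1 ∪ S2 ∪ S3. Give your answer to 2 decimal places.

52.86

By inclusion–exclusion:
Individual areas: |S1| = 9, |S2| = 15, |S3| = 42.5.
|S1∩S2| = 0 (no overlap).
|S1∩S3| = 0.0571.
|S2∩S3| = 13.5833.
|S1∩S2∩S3| = 0.
|S1 ∪ S2 ∪ S3| = 66.5 − 13.6405 + 0 = 52.86.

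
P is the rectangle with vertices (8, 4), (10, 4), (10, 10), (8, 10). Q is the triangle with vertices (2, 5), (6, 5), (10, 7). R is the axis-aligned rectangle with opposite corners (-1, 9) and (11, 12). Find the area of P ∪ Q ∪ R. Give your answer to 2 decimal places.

49.50

By inclusion–exclusion:
Individual areas: |P| = 12, |Q| = 4, |R| = 36.
|P∩Q| = 0.5.
|P∩R|: x∈[8,10], y∈[9,10] → 2·1 = 2.
|Q∩R| = 0.
|P∩Q∩R| = 0.
|P ∪ Q ∪ R| = 52 − 2.5 + 0 = 49.50.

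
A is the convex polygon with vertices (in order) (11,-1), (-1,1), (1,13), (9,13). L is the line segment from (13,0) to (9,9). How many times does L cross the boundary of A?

1

The segment meets the boundary at (9.842,7.105).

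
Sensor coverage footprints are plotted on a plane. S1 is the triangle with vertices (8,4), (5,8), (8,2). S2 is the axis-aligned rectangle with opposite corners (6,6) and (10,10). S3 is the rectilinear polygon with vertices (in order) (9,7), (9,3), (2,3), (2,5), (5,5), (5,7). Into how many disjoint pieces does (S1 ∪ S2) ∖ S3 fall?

3

(S1 ∪ S2) ∖ S3 splits into 3 disjoint pieces (area 0.25, area 0.125, area 13).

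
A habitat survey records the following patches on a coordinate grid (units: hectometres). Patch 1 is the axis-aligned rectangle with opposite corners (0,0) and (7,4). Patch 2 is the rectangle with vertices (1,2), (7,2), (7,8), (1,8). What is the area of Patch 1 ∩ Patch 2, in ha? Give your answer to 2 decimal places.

12.00

|Patch 1∩Patch 2|: x∈[1,7], y∈[2,4] → 6·2 = 12.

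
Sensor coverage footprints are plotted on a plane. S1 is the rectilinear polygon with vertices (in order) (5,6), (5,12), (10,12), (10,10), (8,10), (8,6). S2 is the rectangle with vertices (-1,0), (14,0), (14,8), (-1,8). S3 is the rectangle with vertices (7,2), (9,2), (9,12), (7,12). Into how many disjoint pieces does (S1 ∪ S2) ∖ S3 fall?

(S1 ∪ S2) ∖ S3 splits into 2 disjoint pieces (area 116, area 2).

2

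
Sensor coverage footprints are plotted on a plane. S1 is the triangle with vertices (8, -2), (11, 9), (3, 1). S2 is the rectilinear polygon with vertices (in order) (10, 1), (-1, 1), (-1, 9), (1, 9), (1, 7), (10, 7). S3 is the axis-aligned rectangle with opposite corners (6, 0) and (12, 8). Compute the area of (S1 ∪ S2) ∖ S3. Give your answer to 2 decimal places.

52.41

|S1 ∪ S2| = 80.5606.
|(S1 ∪ S2) ∩ S3| = 28.1515.
|(S1 ∪ S2) ∖ S3| = 80.5606 − 28.1515 = 52.41.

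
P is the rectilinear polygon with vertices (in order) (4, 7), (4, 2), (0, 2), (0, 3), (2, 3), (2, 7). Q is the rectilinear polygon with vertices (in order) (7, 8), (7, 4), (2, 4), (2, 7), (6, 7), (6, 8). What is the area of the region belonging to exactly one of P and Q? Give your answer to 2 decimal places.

|P| = 12, |Q| = 16, |P∩Q| = 6.
|P △ Q| = |P| + |Q| − 2·|P∩Q| = 12 + 16 − 12 = 16.00.

16.00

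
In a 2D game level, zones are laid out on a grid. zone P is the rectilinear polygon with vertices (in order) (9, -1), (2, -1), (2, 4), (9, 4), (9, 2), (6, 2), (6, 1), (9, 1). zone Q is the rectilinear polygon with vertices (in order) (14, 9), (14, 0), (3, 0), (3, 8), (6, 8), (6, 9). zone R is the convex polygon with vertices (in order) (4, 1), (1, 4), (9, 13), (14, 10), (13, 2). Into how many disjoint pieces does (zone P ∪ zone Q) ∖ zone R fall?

2

(zone P ∪ zone Q) ∖ zone R splits into 2 disjoint pieces (area 30.4375, area 1.3611).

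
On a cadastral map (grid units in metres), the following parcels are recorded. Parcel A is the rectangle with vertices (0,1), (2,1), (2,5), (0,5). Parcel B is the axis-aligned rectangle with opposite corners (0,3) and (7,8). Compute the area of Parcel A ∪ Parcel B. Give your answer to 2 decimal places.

By inclusion–exclusion:
Individual areas: |Parcel A| = 8, |Parcel B| = 35.
|Parcel A∩Parcel B|: x∈[0,2], y∈[3,5] → 2·2 = 4.
|Parcel A ∪ Parcel B| = 43 − 4 = 39.00.

39.00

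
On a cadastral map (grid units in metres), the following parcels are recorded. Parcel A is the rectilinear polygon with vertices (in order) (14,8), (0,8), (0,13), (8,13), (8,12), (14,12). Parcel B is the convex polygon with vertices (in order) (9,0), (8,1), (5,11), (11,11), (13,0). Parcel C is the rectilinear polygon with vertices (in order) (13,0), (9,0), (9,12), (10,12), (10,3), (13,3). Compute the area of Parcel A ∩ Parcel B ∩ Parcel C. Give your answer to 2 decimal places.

3.00

The intersection is the polygon with vertices (10,11), (10,8), (9,8), (9,11).
By the shoelace formula its area is 3.00.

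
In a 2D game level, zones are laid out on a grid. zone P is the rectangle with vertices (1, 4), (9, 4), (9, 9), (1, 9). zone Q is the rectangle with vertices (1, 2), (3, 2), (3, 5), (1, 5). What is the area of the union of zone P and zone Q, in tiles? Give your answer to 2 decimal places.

By inclusion–exclusion:
Individual areas: |zone P| = 40, |zone Q| = 6.
|zone P∩zone Q|: x∈[1,3], y∈[4,5] → 2·1 = 2.
|zone P ∪ zone Q| = 46 − 2 = 44.00.

44.00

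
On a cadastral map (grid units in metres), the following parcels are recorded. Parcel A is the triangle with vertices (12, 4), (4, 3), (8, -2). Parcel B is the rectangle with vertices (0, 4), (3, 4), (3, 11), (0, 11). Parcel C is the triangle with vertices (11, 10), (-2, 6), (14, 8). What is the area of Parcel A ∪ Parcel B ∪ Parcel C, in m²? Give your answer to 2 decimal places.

By inclusion–exclusion:
Individual areas: |Parcel A| = 22, |Parcel B| = 21, |Parcel C| = 19.
|Parcel A∩Parcel B| = 0.
|Parcel A∩Parcel C| = 0.
|Parcel B∩Parcel C| = 1.9183.
|Parcel A∩Parcel B∩Parcel C| = 0.
|Parcel A ∪ Parcel B ∪ Parcel C| = 62 − 1.9183 + 0 = 60.08.

60.08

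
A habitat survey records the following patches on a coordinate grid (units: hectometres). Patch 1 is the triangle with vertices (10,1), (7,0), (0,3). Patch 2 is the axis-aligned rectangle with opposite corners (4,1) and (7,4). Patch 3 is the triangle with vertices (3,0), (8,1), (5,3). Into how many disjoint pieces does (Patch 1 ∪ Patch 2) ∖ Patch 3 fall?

2

(Patch 1 ∪ Patch 2) ∖ Patch 3 splits into 2 disjoint pieces (area 2.4805, area 6.9).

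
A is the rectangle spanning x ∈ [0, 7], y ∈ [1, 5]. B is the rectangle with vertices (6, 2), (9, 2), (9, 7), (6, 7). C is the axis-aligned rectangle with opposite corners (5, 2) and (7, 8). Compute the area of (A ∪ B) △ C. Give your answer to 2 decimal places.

|A ∪ B| = 40.
|(A ∪ B) ∩ C| = 8.
|(A ∪ B) △ C| = 40 + 12 − 16 = 36.00.

36.00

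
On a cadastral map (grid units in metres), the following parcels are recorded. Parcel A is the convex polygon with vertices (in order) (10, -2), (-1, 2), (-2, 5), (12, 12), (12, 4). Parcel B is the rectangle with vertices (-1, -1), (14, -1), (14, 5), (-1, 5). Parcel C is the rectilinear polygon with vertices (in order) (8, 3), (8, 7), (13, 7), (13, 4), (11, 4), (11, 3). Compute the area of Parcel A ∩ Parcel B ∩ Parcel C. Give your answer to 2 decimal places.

7.00

The intersection is the polygon with vertices (12,5), (12,4), (11,4), (11,3), (8,3), (8,5).
By the shoelace formula its area is 7.00.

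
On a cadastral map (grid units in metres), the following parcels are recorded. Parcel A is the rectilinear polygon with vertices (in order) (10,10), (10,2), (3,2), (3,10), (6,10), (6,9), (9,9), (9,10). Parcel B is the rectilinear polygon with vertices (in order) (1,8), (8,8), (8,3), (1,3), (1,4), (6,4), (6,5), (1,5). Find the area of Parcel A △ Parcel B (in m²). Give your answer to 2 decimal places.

|Parcel A| = 53, |Parcel B| = 30, |Parcel A∩Parcel B| = 22.
|Parcel A △ Parcel B| = |Parcel A| + |Parcel B| − 2·|Parcel A∩Parcel B| = 53 + 30 − 44 = 39.00.

39.00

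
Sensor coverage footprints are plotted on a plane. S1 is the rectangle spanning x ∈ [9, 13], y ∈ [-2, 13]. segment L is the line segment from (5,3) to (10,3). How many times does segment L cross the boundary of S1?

The segment meets the boundary at (9,3).

1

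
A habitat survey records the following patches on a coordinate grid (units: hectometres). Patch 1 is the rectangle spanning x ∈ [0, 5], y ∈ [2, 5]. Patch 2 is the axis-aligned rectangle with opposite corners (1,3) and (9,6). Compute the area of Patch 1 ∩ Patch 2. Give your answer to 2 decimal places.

|Patch 1∩Patch 2|: x∈[1,5], y∈[3,5] → 4·2 = 8.

8.00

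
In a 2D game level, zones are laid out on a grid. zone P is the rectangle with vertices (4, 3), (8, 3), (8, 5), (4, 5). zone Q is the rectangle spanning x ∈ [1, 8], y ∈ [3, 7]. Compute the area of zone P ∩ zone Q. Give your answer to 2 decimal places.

8.00

|zone P∩zone Q|: x∈[4,8], y∈[3,5] → 4·2 = 8.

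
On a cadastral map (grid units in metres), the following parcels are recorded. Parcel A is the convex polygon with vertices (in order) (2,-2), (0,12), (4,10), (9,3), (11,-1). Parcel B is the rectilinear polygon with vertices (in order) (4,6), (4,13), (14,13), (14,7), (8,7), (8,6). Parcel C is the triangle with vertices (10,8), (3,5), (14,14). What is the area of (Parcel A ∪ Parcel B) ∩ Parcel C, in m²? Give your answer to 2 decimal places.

14.72

The region (Parcel A ∪ Parcel B) ∩ Parcel C is the polygon with vertices (13.333,13), (10,8), (3,5), (12.778,13).
By the shoelace formula its area is 14.72.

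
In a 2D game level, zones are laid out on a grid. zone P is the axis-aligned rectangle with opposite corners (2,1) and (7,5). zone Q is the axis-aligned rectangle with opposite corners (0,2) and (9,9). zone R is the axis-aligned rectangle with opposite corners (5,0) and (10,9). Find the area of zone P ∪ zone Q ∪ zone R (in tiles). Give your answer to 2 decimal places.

By inclusion–exclusion:
Individual areas: |zone P| = 20, |zone Q| = 63, |zone R| = 45.
|zone P∩zone Q|: x∈[2,7], y∈[2,5] → 5·3 = 15.
|zone P∩zone R|: x∈[5,7], y∈[1,5] → 2·4 = 8.
|zone Q∩zone R|: x∈[5,9], y∈[2,9] → 4·7 = 28.
|zone P∩zone Q∩zone R| = 6.
|zone P ∪ zone Q ∪ zone R| = 128 − 51 + 6 = 83.00.

83.00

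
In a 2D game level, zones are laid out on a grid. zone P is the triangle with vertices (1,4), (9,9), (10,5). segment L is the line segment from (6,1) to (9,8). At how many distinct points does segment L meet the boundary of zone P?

The segment meets the boundary at (7.6,4.733).

1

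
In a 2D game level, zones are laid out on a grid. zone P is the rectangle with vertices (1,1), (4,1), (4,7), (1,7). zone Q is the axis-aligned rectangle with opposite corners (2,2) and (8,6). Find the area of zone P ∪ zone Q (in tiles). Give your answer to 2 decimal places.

By inclusion–exclusion:
Individual areas: |zone P| = 18, |zone Q| = 24.
|zone P∩zone Q|: x∈[2,4], y∈[2,6] → 2·4 = 8.
|zone P ∪ zone Q| = 42 − 8 = 34.00.

34.00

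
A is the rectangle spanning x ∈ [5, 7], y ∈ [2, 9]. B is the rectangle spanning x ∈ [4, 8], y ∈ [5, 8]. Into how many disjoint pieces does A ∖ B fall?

A ∖ B splits into 2 disjoint pieces (area 6, area 2).

2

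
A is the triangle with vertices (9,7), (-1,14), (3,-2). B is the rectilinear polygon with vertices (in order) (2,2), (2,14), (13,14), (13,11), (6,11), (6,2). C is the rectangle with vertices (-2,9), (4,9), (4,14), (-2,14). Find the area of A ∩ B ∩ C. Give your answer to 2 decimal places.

The intersection is the polygon with vertices (2,11.9), (4,10.5), (4,9), (2,9).
By the shoelace formula its area is 4.40.

4.40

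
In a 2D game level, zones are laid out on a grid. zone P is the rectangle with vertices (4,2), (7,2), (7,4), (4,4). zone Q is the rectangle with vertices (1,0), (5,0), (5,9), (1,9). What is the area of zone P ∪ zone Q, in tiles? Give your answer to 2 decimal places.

By inclusion–exclusion:
Individual areas: |zone P| = 6, |zone Q| = 36.
|zone P∩zone Q|: x∈[4,5], y∈[2,4] → 1·2 = 2.
|zone P ∪ zone Q| = 42 − 2 = 40.00.

40.00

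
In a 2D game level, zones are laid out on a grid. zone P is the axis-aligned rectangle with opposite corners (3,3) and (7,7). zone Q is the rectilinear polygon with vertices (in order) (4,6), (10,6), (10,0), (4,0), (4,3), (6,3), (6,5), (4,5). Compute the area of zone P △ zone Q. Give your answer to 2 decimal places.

|zone P| = 16, |zone Q| = 32, |zone P∩zone Q| = 5.
|zone P △ zone Q| = |zone P| + |zone Q| − 2·|zone P∩zone Q| = 16 + 32 − 10 = 38.00.

38.00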